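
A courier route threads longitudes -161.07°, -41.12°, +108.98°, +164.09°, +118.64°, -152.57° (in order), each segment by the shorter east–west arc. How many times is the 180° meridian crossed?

1

Leg 1: -161.07° → -41.12°, shortest Δλ = 119.95° (east) — does not cross 180°.
Leg 2: -41.12° → +108.98°, shortest Δλ = 150.1° (east) — does not cross 180°.
Leg 3: +108.98° → +164.09°, shortest Δλ = 55.11° (east) — does not cross 180°.
Leg 4: +164.09° → +118.64°, shortest Δλ = -45.45° (west) — does not cross 180°.
Leg 5: +118.64° → -152.57°, shortest Δλ = 88.79° (east) — crosses 180°.
Total crossings: 1.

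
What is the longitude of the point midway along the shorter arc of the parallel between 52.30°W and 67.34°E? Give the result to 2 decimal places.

7.52°E

Signed shortest Δλ from -52.30° to +67.34° is +119.64°.
Midpoint longitude = -52.30° + (+119.64°)/2 = -52.30° + 59.82° = +7.52°.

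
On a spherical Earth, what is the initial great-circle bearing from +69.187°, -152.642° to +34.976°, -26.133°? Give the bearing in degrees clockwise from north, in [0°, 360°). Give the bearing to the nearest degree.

Δλ = -26.133 − -152.642 = 126.509°.
θ = atan2( sin Δλ · cos φ₂ , cos φ₁ · sin φ₂ − sin φ₁ · cos φ₂ · cos Δλ )
  = atan2(0.65860, 0.65937) = 44.967° → normalised to [0°, 360°): 44.967°.

45°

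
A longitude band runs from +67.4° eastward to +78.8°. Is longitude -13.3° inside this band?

Band width going east from +67.4° to +78.8°: ((78.8 − 67.4) mod 360) = 11.4°.
Offset of -13.3° east of the west edge: ((-13.3 − 67.4) mod 360) = 279.3°.
279.3° > 11.4° ⇒ outside.

No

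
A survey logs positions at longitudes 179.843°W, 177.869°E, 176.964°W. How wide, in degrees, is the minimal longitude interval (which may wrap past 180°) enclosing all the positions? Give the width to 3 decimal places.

Sort the longitudes: -179.843°, -176.964°, +177.869°.
Eastward gaps between consecutive values (wrapping around): 2.879°, 354.833°, 2.288°.
Largest gap = 354.833° ⇒ minimal covering band is its complement: 360° − 354.833° = 5.167°.
Band runs from +177.869° eastward to -176.964°, crossing the antimeridian.

5.167°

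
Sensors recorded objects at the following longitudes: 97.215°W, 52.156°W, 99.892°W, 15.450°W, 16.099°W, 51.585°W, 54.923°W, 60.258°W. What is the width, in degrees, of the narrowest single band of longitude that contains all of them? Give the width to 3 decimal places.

Sort the longitudes: -99.892°, -97.215°, -60.258°, -54.923°, -52.156°, -51.585°, -16.099°, -15.450°.
Eastward gaps between consecutive values (wrapping around): 2.677°, 36.957°, 5.335°, 2.767°, 0.571°, 35.486°, 0.649°, 275.558°.
Largest gap = 275.558° ⇒ minimal covering band is its complement: 360° − 275.558° = 84.442°.
Band runs from -99.892° eastward to -15.450°.

84.442°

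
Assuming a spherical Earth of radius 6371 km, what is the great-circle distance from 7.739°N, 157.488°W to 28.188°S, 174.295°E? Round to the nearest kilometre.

5014 km

Δλ = 174.295 − -157.488 = 331.783°; wrapped into (−180°, 180°]: -28.217°.
Δφ = -28.188 − 7.739 = -35.927°.
a = sin²(Δφ/2) + cos φ₁ · cos φ₂ · sin²(Δλ/2) = 0.147012.
c = 2·atan2(√a, √(1−a)) = 0.78700 rad → d = 6371·c ≈ 5013.95 km.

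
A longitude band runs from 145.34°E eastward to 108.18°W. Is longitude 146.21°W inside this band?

Yes

Band width going east from +145.34° to -108.18°: ((-108.18 − 145.34) mod 360) = 106.48°.
Offset of -146.21° east of the west edge: ((-146.21 − 145.34) mod 360) = 68.45°.
68.45° ≤ 106.48° ⇒ inside.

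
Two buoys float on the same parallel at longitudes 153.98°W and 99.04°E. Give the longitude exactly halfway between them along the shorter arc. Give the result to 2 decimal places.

152.53°E

Signed shortest Δλ from -153.98° to +99.04° is -106.98°.
Midpoint longitude = -153.98° + (-106.98°)/2 = -153.98° − 53.49° = -207.47°.
Normalise into (−180°, 180°]: +152.53°.
(The naïve average (-153.98 + +99.04)/2 = -27.47° is on the wrong side of the globe.)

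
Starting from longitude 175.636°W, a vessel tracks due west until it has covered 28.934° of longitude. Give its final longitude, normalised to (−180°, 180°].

Start at -175.636°; shift −28.934° → -204.570°.
-204.570° lies outside (−180°, 180°]; add 360° → +155.430°.

155.430°E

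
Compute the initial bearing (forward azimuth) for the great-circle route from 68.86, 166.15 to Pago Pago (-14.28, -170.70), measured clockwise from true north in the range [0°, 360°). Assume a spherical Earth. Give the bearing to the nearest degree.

158°

Δλ = -170.70 − 166.15 = -336.85°; wrapped into (−180°, 180°]: 23.15°.
θ = atan2( sin Δλ · cos φ₂ , cos φ₁ · sin φ₂ − sin φ₁ · cos φ₂ · cos Δλ )
  = atan2(0.38099, -0.92006) = 157.506° → normalised to [0°, 360°): 157.506°.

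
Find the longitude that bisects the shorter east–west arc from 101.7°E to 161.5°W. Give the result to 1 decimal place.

150.1°E

Signed shortest Δλ from +101.7° to -161.5° is +96.8°.
Midpoint longitude = +101.7° + (+96.8°)/2 = +101.7° + 48.4° = +150.1°.
(The naïve average (+101.7 + -161.5)/2 = -29.9° is on the wrong side of the globe.)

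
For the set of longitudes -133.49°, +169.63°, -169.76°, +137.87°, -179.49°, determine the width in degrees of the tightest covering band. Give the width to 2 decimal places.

Sort the longitudes: -179.49°, -169.76°, -133.49°, +137.87°, +169.63°.
Eastward gaps between consecutive values (wrapping around): 9.73°, 36.27°, 271.36°, 31.76°, 10.88°.
Largest gap = 271.36° ⇒ minimal covering band is its complement: 360° − 271.36° = 88.64°.
Band runs from +137.87° eastward to -133.49°, crossing the antimeridian.

88.64°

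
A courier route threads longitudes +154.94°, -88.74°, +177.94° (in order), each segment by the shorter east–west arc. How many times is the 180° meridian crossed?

Leg 1: +154.94° → -88.74°, shortest Δλ = 116.32° (east) — crosses 180°.
Leg 2: -88.74° → +177.94°, shortest Δλ = -93.32° (west) — crosses 180°.
Total crossings: 2.

2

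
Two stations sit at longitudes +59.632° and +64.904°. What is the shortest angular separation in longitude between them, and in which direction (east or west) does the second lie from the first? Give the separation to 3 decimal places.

Raw difference: 64.904 − 59.632 = 5.272°.
Normalise into (−180°, 180°]: 5.272° stays 5.272°.
Positive ⇒ the second point lies to the east; separation 5.272°.

5.272° east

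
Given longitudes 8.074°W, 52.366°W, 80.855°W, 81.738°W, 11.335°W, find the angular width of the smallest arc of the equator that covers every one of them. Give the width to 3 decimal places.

73.664°

Sort the longitudes: -81.738°, -80.855°, -52.366°, -11.335°, -8.074°.
Eastward gaps between consecutive values (wrapping around): 0.883°, 28.489°, 41.031°, 3.261°, 286.336°.
Largest gap = 286.336° ⇒ minimal covering band is its complement: 360° − 286.336° = 73.664°.
Band runs from -81.738° eastward to -8.074°.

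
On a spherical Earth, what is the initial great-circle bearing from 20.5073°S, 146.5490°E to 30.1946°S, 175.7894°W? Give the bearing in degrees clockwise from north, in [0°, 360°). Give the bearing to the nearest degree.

114°

Δλ = -175.7894 − 146.5490 = -322.3384°; wrapped into (−180°, 180°]: 37.6616°.
θ = atan2( sin Δλ · cos φ₂ , cos φ₁ · sin φ₂ − sin φ₁ · cos φ₂ · cos Δλ )
  = atan2(0.52810, -0.23136) = 113.659° → normalised to [0°, 360°): 113.659°.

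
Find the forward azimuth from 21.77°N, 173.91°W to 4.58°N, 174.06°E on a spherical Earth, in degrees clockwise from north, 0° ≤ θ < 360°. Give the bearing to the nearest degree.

Δλ = 174.06 − -173.91 = 347.97°; wrapped into (−180°, 180°]: -12.03°.
θ = atan2( sin Δλ · cos φ₂ , cos φ₁ · sin φ₂ − sin φ₁ · cos φ₂ · cos Δλ )
  = atan2(-0.20776, -0.28742) = -144.139° → normalised to [0°, 360°): 215.861°.

216°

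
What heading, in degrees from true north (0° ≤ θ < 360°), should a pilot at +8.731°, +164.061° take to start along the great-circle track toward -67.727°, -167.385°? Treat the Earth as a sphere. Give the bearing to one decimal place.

169.4°

Δλ = -167.385 − 164.061 = -331.446°; wrapped into (−180°, 180°]: 28.554°.
θ = atan2( sin Δλ · cos φ₂ , cos φ₁ · sin φ₂ − sin φ₁ · cos φ₂ · cos Δλ )
  = atan2(0.18117, -0.96520) = 169.369° → normalised to [0°, 360°): 169.369°.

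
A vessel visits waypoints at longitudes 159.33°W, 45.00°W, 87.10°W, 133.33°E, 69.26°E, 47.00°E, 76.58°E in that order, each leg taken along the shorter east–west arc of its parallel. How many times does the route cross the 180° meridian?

1

Leg 1: -159.33° → -45.00°, shortest Δλ = 114.33° (east) — does not cross 180°.
Leg 2: -45.00° → -87.10°, shortest Δλ = -42.1° (west) — does not cross 180°.
Leg 3: -87.10° → +133.33°, shortest Δλ = -139.57° (west) — crosses 180°.
Leg 4: +133.33° → +69.26°, shortest Δλ = -64.07° (west) — does not cross 180°.
Leg 5: +69.26° → +47.00°, shortest Δλ = -22.26° (west) — does not cross 180°.
Leg 6: +47.00° → +76.58°, shortest Δλ = 29.58° (east) — does not cross 180°.
Total crossings: 1.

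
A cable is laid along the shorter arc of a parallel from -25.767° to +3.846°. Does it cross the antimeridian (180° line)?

No

Signed shortest Δλ = ((3.846 − -25.767 + 180) mod 360) − 180 = 29.613°.
Going east by 29.613° from -25.767° reaches +3.846° without touching 180°.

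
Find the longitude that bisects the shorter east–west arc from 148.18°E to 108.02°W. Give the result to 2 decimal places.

159.92°W

Signed shortest Δλ from +148.18° to -108.02° is +103.80°.
Midpoint longitude = +148.18° + (+103.80°)/2 = +148.18° + 51.90° = +200.08°.
Normalise into (−180°, 180°]: -159.92°.
(The naïve average (+148.18 + -108.02)/2 = 20.08° is on the wrong side of the globe.)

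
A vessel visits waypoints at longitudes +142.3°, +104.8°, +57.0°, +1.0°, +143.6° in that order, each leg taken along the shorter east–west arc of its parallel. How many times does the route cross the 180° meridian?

0

Leg 1: +142.3° → +104.8°, shortest Δλ = -37.5° (west) — does not cross 180°.
Leg 2: +104.8° → +57.0°, shortest Δλ = -47.8° (west) — does not cross 180°.
Leg 3: +57.0° → +1.0°, shortest Δλ = -56.0° (west) — does not cross 180°.
Leg 4: +1.0° → +143.6°, shortest Δλ = 142.6° (east) — does not cross 180°.
Total crossings: 0.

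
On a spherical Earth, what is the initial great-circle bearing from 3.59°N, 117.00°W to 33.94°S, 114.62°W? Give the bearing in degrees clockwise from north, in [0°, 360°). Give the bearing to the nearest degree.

Δλ = -114.62 − -117.00 = 2.38°.
θ = atan2( sin Δλ · cos φ₂ , cos φ₁ · sin φ₂ − sin φ₁ · cos φ₂ · cos Δλ )
  = atan2(0.03445, -0.60913) = 176.763° → normalised to [0°, 360°): 176.763°.

177°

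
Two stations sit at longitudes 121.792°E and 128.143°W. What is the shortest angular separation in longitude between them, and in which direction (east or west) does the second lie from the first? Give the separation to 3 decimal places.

110.065° east

Raw difference: -128.143 − 121.792 = -249.935°.
Normalise into (−180°, 180°]: -249.935° + 360° = 110.065°.
Positive ⇒ the second point lies to the east; separation 110.065°.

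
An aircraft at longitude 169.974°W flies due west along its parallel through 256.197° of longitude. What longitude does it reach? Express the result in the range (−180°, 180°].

Start at -169.974°; shift −256.197° → -426.171°.
-426.171° lies outside (−180°, 180°]; add 360° → -66.171°.

66.171°W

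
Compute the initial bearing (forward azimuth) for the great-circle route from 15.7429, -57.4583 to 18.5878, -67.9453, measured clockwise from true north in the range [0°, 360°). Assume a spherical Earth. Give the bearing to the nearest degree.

Δλ = -67.9453 − -57.4583 = -10.4870°.
θ = atan2( sin Δλ · cos φ₂ , cos φ₁ · sin φ₂ − sin φ₁ · cos φ₂ · cos Δλ )
  = atan2(-0.17252, 0.05393) = -72.641° → normalised to [0°, 360°): 287.359°.

287°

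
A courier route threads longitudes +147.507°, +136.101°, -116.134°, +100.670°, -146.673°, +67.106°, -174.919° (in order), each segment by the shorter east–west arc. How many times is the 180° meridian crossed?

Leg 1: +147.507° → +136.101°, shortest Δλ = -11.406° (west) — does not cross 180°.
Leg 2: +136.101° → -116.134°, shortest Δλ = 107.765° (east) — crosses 180°.
Leg 3: -116.134° → +100.670°, shortest Δλ = -143.196° (west) — crosses 180°.
Leg 4: +100.670° → -146.673°, shortest Δλ = 112.657° (east) — crosses 180°.
Leg 5: -146.673° → +67.106°, shortest Δλ = -146.221° (west) — crosses 180°.
Leg 6: +67.106° → -174.919°, shortest Δλ = 117.975° (east) — crosses 180°.
Total crossings: 5.

5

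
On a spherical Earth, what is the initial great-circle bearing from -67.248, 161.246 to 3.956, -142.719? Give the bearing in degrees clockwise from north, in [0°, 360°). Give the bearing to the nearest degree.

Δλ = -142.719 − 161.246 = -303.965°; wrapped into (−180°, 180°]: 56.035°.
θ = atan2( sin Δλ · cos φ₂ , cos φ₁ · sin φ₂ − sin φ₁ · cos φ₂ · cos Δλ )
  = atan2(0.82740, 0.54067) = 56.837° → normalised to [0°, 360°): 56.837°.

57°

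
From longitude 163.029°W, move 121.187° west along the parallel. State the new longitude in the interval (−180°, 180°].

Start at -163.029°; shift −121.187° → -284.216°.
-284.216° lies outside (−180°, 180°]; add 360° → +75.784°.

75.784°E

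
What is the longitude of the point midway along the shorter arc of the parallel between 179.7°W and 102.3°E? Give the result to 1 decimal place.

141.3°E

Signed shortest Δλ from -179.7° to +102.3° is -78.0°.
Midpoint longitude = -179.7° + (-78.0°)/2 = -179.7° − 39.0° = -218.7°.
Normalise into (−180°, 180°]: +141.3°.
(The naïve average (-179.7 + +102.3)/2 = -38.7° is on the wrong side of the globe.)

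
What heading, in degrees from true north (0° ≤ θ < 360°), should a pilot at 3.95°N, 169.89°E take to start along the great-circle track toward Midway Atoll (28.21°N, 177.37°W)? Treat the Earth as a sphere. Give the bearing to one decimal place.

25.2°

Δλ = -177.37 − 169.89 = -347.26°; wrapped into (−180°, 180°]: 12.74°.
θ = atan2( sin Δλ · cos φ₂ , cos φ₁ · sin φ₂ − sin φ₁ · cos φ₂ · cos Δλ )
  = atan2(0.19433, 0.41237) = 25.232° → normalised to [0°, 360°): 25.232°.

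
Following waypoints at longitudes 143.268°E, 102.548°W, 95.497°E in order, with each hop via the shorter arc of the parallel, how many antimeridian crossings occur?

Leg 1: +143.268° → -102.548°, shortest Δλ = 114.184° (east) — crosses 180°.
Leg 2: -102.548° → +95.497°, shortest Δλ = -161.955° (west) — crosses 180°.
Total crossings: 2.

2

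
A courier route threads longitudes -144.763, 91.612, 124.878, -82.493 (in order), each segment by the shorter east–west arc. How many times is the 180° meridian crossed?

Leg 1: -144.763° → +91.612°, shortest Δλ = -123.625° (west) — crosses 180°.
Leg 2: +91.612° → +124.878°, shortest Δλ = 33.266° (east) — does not cross 180°.
Leg 3: +124.878° → -82.493°, shortest Δλ = 152.629° (east) — crosses 180°.
Total crossings: 2.

2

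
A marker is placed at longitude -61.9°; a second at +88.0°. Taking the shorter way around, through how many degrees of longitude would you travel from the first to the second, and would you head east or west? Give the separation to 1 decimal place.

Raw difference: 88.0 − -61.9 = 149.9°.
Normalise into (−180°, 180°]: 149.9° stays 149.9°.
Positive ⇒ the second point lies to the east; separation 149.9°.

149.9° east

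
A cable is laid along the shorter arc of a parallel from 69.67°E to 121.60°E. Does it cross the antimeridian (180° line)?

Signed shortest Δλ = ((121.60 − 69.67 + 180) mod 360) − 180 = 51.93°.
Going east by 51.93° from +69.67° reaches +121.60° without touching 180°.

No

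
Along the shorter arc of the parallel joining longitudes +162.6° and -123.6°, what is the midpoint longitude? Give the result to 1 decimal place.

-160.5°

Signed shortest Δλ from +162.6° to -123.6° is +73.8°.
Midpoint longitude = +162.6° + (+73.8°)/2 = +162.6° + 36.9° = +199.5°.
Normalise into (−180°, 180°]: -160.5°.
(The naïve average (+162.6 + -123.6)/2 = 19.5° is on the wrong side of the globe.)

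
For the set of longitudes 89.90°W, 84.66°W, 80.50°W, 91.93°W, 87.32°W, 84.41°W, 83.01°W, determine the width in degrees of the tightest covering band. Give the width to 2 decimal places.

11.43°

Sort the longitudes: -91.93°, -89.90°, -87.32°, -84.66°, -84.41°, -83.01°, -80.50°.
Eastward gaps between consecutive values (wrapping around): 2.03°, 2.58°, 2.66°, 0.25°, 1.40°, 2.51°, 348.57°.
Largest gap = 348.57° ⇒ minimal covering band is its complement: 360° − 348.57° = 11.43°.
Band runs from -91.93° eastward to -80.50°.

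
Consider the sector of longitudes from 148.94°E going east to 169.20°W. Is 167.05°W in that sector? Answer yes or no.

No

Band width going east from +148.94° to -169.20°: ((-169.20 − 148.94) mod 360) = 41.86°.
Offset of -167.05° east of the west edge: ((-167.05 − 148.94) mod 360) = 44.01°.
44.01° > 41.86° ⇒ outside.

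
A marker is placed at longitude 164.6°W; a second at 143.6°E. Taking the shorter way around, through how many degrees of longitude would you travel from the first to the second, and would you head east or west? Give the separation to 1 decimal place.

Raw difference: 143.6 − -164.6 = 308.2°.
Normalise into (−180°, 180°]: 308.2° − 360° = -51.8°.
Negative ⇒ the second point lies to the west; separation 51.8°.

51.8° west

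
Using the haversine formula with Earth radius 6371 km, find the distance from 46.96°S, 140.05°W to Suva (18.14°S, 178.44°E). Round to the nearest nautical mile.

2672 nmi

Δλ = 178.44 − -140.05 = 318.49°; wrapped into (−180°, 180°]: -41.51°.
Δφ = -18.14 − -46.96 = 28.82°.
a = sin²(Δφ/2) + cos φ₁ · cos φ₂ · sin²(Δλ/2) = 0.143380.
c = 2·atan2(√a, √(1−a)) = 0.77669 rad → d = 6371·c ≈ 4948.28 km ≈ 2671.85 nmi.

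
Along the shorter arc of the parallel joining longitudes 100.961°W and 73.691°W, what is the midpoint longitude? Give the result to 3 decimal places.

87.326°W

Signed shortest Δλ from -100.961° to -73.691° is +27.270°.
Midpoint longitude = -100.961° + (+27.270°)/2 = -100.961° + 13.635° = -87.326°.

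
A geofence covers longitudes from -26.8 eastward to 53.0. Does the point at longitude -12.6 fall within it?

Yes

Band width going east from -26.8° to +53.0°: ((53.0 − -26.8) mod 360) = 79.8°.
Offset of -12.6° east of the west edge: ((-12.6 − -26.8) mod 360) = 14.2°.
14.2° ≤ 79.8° ⇒ inside.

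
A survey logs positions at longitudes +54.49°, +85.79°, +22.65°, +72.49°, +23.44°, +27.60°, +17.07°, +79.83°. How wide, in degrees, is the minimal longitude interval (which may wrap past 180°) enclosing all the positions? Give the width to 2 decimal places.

68.72°

Sort the longitudes: +17.07°, +22.65°, +23.44°, +27.60°, +54.49°, +72.49°, +79.83°, +85.79°.
Eastward gaps between consecutive values (wrapping around): 5.58°, 0.79°, 4.16°, 26.89°, 18.00°, 7.34°, 5.96°, 291.28°.
Largest gap = 291.28° ⇒ minimal covering band is its complement: 360° − 291.28° = 68.72°.
Band runs from +17.07° eastward to +85.79°.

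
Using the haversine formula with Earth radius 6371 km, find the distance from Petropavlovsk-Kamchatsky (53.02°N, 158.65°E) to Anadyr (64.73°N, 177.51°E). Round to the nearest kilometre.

1681 km

Δλ = 177.51 − 158.65 = 18.86°.
Δφ = 64.73 − 53.02 = 11.71°.
a = sin²(Δφ/2) + cos φ₁ · cos φ₂ · sin²(Δλ/2) = 0.017300.
c = 2·atan2(√a, √(1−a)) = 0.26382 rad → d = 6371·c ≈ 1680.80 km.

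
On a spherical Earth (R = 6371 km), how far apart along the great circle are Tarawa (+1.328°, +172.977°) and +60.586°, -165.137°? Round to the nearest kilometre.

Δλ = -165.137 − 172.977 = -338.114°; wrapped into (−180°, 180°]: 21.886°.
Δφ = 60.586 − 1.328 = 59.258°.
a = sin²(Δφ/2) + cos φ₁ · cos φ₂ · sin²(Δλ/2) = 0.262107.
c = 2·atan2(√a, √(1−a)) = 1.07494 rad → d = 6371·c ≈ 6848.43 km.

6848 km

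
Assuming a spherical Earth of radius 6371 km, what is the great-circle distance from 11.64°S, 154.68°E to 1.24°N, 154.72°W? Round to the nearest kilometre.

5770 km

Δλ = -154.72 − 154.68 = -309.40°; wrapped into (−180°, 180°]: 50.60°.
Δφ = 1.24 − -11.64 = 12.88°.
a = sin²(Δφ/2) + cos φ₁ · cos φ₂ · sin²(Δλ/2) = 0.191417.
c = 2·atan2(√a, √(1−a)) = 0.90566 rad → d = 6371·c ≈ 5769.97 km.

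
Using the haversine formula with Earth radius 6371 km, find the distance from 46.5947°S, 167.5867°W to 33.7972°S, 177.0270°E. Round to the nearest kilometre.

Δλ = 177.0270 − -167.5867 = 344.6137°; wrapped into (−180°, 180°]: -15.3863°.
Δφ = -33.7972 − -46.5947 = 12.7975°.
a = sin²(Δφ/2) + cos φ₁ · cos φ₂ · sin²(Δλ/2) = 0.022654.
c = 2·atan2(√a, √(1−a)) = 0.30217 rad → d = 6371·c ≈ 1925.13 km.

1925 km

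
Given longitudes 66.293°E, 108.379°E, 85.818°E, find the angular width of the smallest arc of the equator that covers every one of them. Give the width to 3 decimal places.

Sort the longitudes: +66.293°, +85.818°, +108.379°.
Eastward gaps between consecutive values (wrapping around): 19.525°, 22.561°, 317.914°.
Largest gap = 317.914° ⇒ minimal covering band is its complement: 360° − 317.914° = 42.086°.
Band runs from +66.293° eastward to +108.379°.

42.086°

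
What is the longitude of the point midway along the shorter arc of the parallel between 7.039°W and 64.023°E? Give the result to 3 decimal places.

Signed shortest Δλ from -7.039° to +64.023° is +71.062°.
Midpoint longitude = -7.039° + (+71.062°)/2 = -7.039° + 35.531° = +28.492°.

28.492°E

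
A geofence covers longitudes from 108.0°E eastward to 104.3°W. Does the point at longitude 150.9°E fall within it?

Band width going east from +108.0° to -104.3°: ((-104.3 − 108.0) mod 360) = 147.7°.
Offset of +150.9° east of the west edge: ((150.9 − 108.0) mod 360) = 42.9°.
42.9° ≤ 147.7° ⇒ inside.

Yes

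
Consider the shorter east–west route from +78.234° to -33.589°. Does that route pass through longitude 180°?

No

Signed shortest Δλ = ((-33.589 − 78.234 + 180) mod 360) − 180 = -111.823°.
Going west by 111.823° from +78.234° reaches -33.589° without touching 180°.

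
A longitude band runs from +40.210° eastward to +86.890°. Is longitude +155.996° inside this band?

Band width going east from +40.210° to +86.890°: ((86.890 − 40.210) mod 360) = 46.680°.
Offset of +155.996° east of the west edge: ((155.996 − 40.210) mod 360) = 115.786°.
115.786° > 46.680° ⇒ outside.

No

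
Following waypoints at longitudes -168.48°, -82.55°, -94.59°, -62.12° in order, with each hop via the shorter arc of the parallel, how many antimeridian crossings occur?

0

Leg 1: -168.48° → -82.55°, shortest Δλ = 85.93° (east) — does not cross 180°.
Leg 2: -82.55° → -94.59°, shortest Δλ = -12.04° (west) — does not cross 180°.
Leg 3: -94.59° → -62.12°, shortest Δλ = 32.47° (east) — does not cross 180°.
Total crossings: 0.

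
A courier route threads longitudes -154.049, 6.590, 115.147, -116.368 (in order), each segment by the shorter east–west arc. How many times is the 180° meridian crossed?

Leg 1: -154.049° → +6.590°, shortest Δλ = 160.639° (east) — does not cross 180°.
Leg 2: +6.590° → +115.147°, shortest Δλ = 108.557° (east) — does not cross 180°.
Leg 3: +115.147° → -116.368°, shortest Δλ = 128.485° (east) — crosses 180°.
Total crossings: 1.

1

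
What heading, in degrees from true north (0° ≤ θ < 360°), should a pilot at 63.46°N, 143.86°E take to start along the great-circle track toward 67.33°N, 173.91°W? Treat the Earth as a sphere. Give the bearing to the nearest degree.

Δλ = -173.91 − 143.86 = -317.77°; wrapped into (−180°, 180°]: 42.23°.
θ = atan2( sin Δλ · cos φ₂ , cos φ₁ · sin φ₂ − sin φ₁ · cos φ₂ · cos Δλ )
  = atan2(0.25905, 0.15699) = 58.783° → normalised to [0°, 360°): 58.783°.

59°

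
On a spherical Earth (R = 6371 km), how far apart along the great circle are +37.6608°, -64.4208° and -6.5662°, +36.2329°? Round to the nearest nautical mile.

Δλ = 36.2329 − -64.4208 = 100.6537°.
Δφ = -6.5662 − 37.6608 = -44.2270°.
a = sin²(Δφ/2) + cos φ₁ · cos φ₂ · sin²(Δλ/2) = 0.607630.
c = 2·atan2(√a, √(1−a)) = 1.78775 rad → d = 6371·c ≈ 11389.78 km ≈ 6149.99 nmi.

6150 nmi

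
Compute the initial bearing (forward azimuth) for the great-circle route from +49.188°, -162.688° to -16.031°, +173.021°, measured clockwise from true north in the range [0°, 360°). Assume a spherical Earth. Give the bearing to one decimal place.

205.1°

Δλ = 173.021 − -162.688 = 335.709°; wrapped into (−180°, 180°]: -24.291°.
θ = atan2( sin Δλ · cos φ₂ , cos φ₁ · sin φ₂ − sin φ₁ · cos φ₂ · cos Δλ )
  = atan2(-0.39537, -0.84352) = -154.887° → normalised to [0°, 360°): 205.113°.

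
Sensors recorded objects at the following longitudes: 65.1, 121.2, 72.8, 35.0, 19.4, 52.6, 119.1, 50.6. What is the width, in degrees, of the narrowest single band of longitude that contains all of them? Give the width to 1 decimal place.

Sort the longitudes: +19.4°, +35.0°, +50.6°, +52.6°, +65.1°, +72.8°, +119.1°, +121.2°.
Eastward gaps between consecutive values (wrapping around): 15.6°, 15.6°, 2.0°, 12.5°, 7.7°, 46.3°, 2.1°, 258.2°.
Largest gap = 258.2° ⇒ minimal covering band is its complement: 360° − 258.2° = 101.8°.
Band runs from +19.4° eastward to +121.2°.

101.8°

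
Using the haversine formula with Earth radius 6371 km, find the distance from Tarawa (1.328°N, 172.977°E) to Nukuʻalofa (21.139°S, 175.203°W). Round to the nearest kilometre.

Δλ = -175.203 − 172.977 = -348.180°; wrapped into (−180°, 180°]: 11.820°.
Δφ = -21.139 − 1.328 = -22.467°.
a = sin²(Δφ/2) + cos φ₁ · cos φ₂ · sin²(Δλ/2) = 0.047836.
c = 2·atan2(√a, √(1−a)) = 0.44099 rad → d = 6371·c ≈ 2809.57 km.

2810 km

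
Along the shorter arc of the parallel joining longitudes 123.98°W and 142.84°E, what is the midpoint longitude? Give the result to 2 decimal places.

Signed shortest Δλ from -123.98° to +142.84° is -93.18°.
Midpoint longitude = -123.98° + (-93.18°)/2 = -123.98° − 46.59° = -170.57°.
(The naïve average (-123.98 + +142.84)/2 = 9.43° is on the wrong side of the globe.)

170.57°W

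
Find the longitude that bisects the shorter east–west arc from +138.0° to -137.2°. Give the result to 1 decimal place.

Signed shortest Δλ from +138.0° to -137.2° is +84.8°.
Midpoint longitude = +138.0° + (+84.8°)/2 = +138.0° + 42.4° = +180.4°.
Normalise into (−180°, 180°]: -179.6°.
(The naïve average (+138.0 + -137.2)/2 = 0.4° is on the wrong side of the globe.)

-179.6°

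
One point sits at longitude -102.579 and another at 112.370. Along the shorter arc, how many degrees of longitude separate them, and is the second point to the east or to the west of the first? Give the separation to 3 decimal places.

Raw difference: 112.370 − -102.579 = 214.949°.
Normalise into (−180°, 180°]: 214.949° − 360° = -145.051°.
Negative ⇒ the second point lies to the west; separation 145.051°.

145.051° west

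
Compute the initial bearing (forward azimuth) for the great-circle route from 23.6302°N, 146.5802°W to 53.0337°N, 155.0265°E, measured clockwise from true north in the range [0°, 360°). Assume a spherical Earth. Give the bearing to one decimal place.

Δλ = 155.0265 − -146.5802 = 301.6067°; wrapped into (−180°, 180°]: -58.3933°.
θ = atan2( sin Δλ · cos φ₂ , cos φ₁ · sin φ₂ − sin φ₁ · cos φ₂ · cos Δλ )
  = atan2(-0.51215, 0.60567) = -40.217° → normalised to [0°, 360°): 319.783°.

319.8°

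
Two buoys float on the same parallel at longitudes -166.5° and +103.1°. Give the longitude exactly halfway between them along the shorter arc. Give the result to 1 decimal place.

+148.3°

Signed shortest Δλ from -166.5° to +103.1° is -90.4°.
Midpoint longitude = -166.5° + (-90.4°)/2 = -166.5° − 45.2° = -211.7°.
Normalise into (−180°, 180°]: +148.3°.
(The naïve average (-166.5 + +103.1)/2 = -31.7° is on the wrong side of the globe.)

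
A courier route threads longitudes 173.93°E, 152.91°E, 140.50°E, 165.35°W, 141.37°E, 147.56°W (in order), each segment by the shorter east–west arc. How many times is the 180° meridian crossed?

Leg 1: +173.93° → +152.91°, shortest Δλ = -21.02° (west) — does not cross 180°.
Leg 2: +152.91° → +140.50°, shortest Δλ = -12.41° (west) — does not cross 180°.
Leg 3: +140.50° → -165.35°, shortest Δλ = 54.15° (east) — crosses 180°.
Leg 4: -165.35° → +141.37°, shortest Δλ = -53.28° (west) — crosses 180°.
Leg 5: +141.37° → -147.56°, shortest Δλ = 71.07° (east) — crosses 180°.
Total crossings: 3.

3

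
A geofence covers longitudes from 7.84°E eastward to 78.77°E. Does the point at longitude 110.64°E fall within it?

Band width going east from +7.84° to +78.77°: ((78.77 − 7.84) mod 360) = 70.93°.
Offset of +110.64° east of the west edge: ((110.64 − 7.84) mod 360) = 102.80°.
102.80° > 70.93° ⇒ outside.

No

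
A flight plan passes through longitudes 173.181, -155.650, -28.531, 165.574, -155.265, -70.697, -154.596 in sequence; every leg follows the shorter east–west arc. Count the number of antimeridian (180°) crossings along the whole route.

Leg 1: +173.181° → -155.650°, shortest Δλ = 31.169° (east) — crosses 180°.
Leg 2: -155.650° → -28.531°, shortest Δλ = 127.119° (east) — does not cross 180°.
Leg 3: -28.531° → +165.574°, shortest Δλ = -165.895° (west) — crosses 180°.
Leg 4: +165.574° → -155.265°, shortest Δλ = 39.161° (east) — crosses 180°.
Leg 5: -155.265° → -70.697°, shortest Δλ = 84.568° (east) — does not cross 180°.
Leg 6: -70.697° → -154.596°, shortest Δλ = -83.899° (west) — does not cross 180°.
Total crossings: 3.

3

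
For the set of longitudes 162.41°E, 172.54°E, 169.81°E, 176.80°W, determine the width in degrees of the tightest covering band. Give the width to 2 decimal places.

Sort the longitudes: -176.80°, +162.41°, +169.81°, +172.54°.
Eastward gaps between consecutive values (wrapping around): 339.21°, 7.40°, 2.73°, 10.66°.
Largest gap = 339.21° ⇒ minimal covering band is its complement: 360° − 339.21° = 20.79°.
Band runs from +162.41° eastward to -176.80°, crossing the antimeridian.

20.79°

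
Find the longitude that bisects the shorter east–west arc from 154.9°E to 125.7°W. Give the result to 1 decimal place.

Signed shortest Δλ from +154.9° to -125.7° is +79.4°.
Midpoint longitude = +154.9° + (+79.4°)/2 = +154.9° + 39.7° = +194.6°.
Normalise into (−180°, 180°]: -165.4°.
(The naïve average (+154.9 + -125.7)/2 = 14.6° is on the wrong side of the globe.)

165.4°W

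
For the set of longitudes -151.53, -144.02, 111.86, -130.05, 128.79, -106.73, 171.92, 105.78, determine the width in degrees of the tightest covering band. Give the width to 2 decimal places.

Sort the longitudes: -151.53°, -144.02°, -130.05°, -106.73°, +105.78°, +111.86°, +128.79°, +171.92°.
Eastward gaps between consecutive values (wrapping around): 7.51°, 13.97°, 23.32°, 212.51°, 6.08°, 16.93°, 43.13°, 36.55°.
Largest gap = 212.51° ⇒ minimal covering band is its complement: 360° − 212.51° = 147.49°.
Band runs from +105.78° eastward to -106.73°, crossing the antimeridian.

147.49°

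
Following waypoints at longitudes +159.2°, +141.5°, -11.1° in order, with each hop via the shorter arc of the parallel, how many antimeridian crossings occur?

0

Leg 1: +159.2° → +141.5°, shortest Δλ = -17.7° (west) — does not cross 180°.
Leg 2: +141.5° → -11.1°, shortest Δλ = -152.6° (west) — does not cross 180°.
Total crossings: 0.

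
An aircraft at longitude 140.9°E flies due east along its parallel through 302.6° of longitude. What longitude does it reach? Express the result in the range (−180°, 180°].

83.5°E

Start at +140.9°; shift +302.6° → +443.5°.
+443.5° lies outside (−180°, 180°]; subtract 360° → +83.5°.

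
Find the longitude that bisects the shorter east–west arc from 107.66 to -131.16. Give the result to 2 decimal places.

Signed shortest Δλ from +107.66° to -131.16° is +121.18°.
Midpoint longitude = +107.66° + (+121.18°)/2 = +107.66° + 60.59° = +168.25°.
(The naïve average (+107.66 + -131.16)/2 = -11.75° is on the wrong side of the globe.)

+168.25°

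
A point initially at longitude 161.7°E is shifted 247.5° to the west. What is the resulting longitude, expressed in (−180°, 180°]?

Start at +161.7°; shift −247.5° → -85.8°.
-85.8° already lies in (−180°, 180°].

85.8°W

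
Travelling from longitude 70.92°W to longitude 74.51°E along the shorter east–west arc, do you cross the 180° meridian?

Signed shortest Δλ = ((74.51 − -70.92 + 180) mod 360) − 180 = 145.43°.
Going east by 145.43° from -70.92° reaches +74.51° without touching 180°.

No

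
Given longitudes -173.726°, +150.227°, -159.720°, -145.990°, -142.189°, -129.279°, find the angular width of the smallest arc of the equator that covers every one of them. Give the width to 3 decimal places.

80.494°

Sort the longitudes: -173.726°, -159.720°, -145.990°, -142.189°, -129.279°, +150.227°.
Eastward gaps between consecutive values (wrapping around): 14.006°, 13.730°, 3.801°, 12.910°, 279.506°, 36.047°.
Largest gap = 279.506° ⇒ minimal covering band is its complement: 360° − 279.506° = 80.494°.
Band runs from +150.227° eastward to -129.279°, crossing the antimeridian.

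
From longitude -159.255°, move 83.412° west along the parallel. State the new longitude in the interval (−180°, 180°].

Start at -159.255°; shift −83.412° → -242.667°.
-242.667° lies outside (−180°, 180°]; add 360° → +117.333°.

+117.333°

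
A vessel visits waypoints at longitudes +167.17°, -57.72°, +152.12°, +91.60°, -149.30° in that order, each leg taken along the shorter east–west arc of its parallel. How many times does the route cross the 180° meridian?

3

Leg 1: +167.17° → -57.72°, shortest Δλ = 135.11° (east) — crosses 180°.
Leg 2: -57.72° → +152.12°, shortest Δλ = -150.16° (west) — crosses 180°.
Leg 3: +152.12° → +91.60°, shortest Δλ = -60.52° (west) — does not cross 180°.
Leg 4: +91.60° → -149.30°, shortest Δλ = 119.1° (east) — crosses 180°.
Total crossings: 3.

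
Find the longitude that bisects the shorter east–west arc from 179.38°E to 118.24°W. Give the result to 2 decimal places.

Signed shortest Δλ from +179.38° to -118.24° is +62.38°.
Midpoint longitude = +179.38° + (+62.38°)/2 = +179.38° + 31.19° = +210.57°.
Normalise into (−180°, 180°]: -149.43°.
(The naïve average (+179.38 + -118.24)/2 = 30.57° is on the wrong side of the globe.)

149.43°W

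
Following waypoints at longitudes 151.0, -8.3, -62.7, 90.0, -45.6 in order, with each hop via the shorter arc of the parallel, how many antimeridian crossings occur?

0

Leg 1: +151.0° → -8.3°, shortest Δλ = -159.3° (west) — does not cross 180°.
Leg 2: -8.3° → -62.7°, shortest Δλ = -54.4° (west) — does not cross 180°.
Leg 3: -62.7° → +90.0°, shortest Δλ = 152.7° (east) — does not cross 180°.
Leg 4: +90.0° → -45.6°, shortest Δλ = -135.6° (west) — does not cross 180°.
Total crossings: 0.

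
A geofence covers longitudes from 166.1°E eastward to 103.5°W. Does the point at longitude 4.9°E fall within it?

Band width going east from +166.1° to -103.5°: ((-103.5 − 166.1) mod 360) = 90.4°.
Offset of +4.9° east of the west edge: ((4.9 − 166.1) mod 360) = 198.8°.
198.8° > 90.4° ⇒ outside.

No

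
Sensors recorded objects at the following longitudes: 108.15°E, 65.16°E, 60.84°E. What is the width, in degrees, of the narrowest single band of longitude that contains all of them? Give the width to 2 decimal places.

47.31°

Sort the longitudes: +60.84°, +65.16°, +108.15°.
Eastward gaps between consecutive values (wrapping around): 4.32°, 42.99°, 312.69°.
Largest gap = 312.69° ⇒ minimal covering band is its complement: 360° − 312.69° = 47.31°.
Band runs from +60.84° eastward to +108.15°.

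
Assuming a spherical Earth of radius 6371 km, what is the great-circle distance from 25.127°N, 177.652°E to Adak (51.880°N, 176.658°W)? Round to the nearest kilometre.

Δλ = -176.658 − 177.652 = -354.310°; wrapped into (−180°, 180°]: 5.690°.
Δφ = 51.880 − 25.127 = 26.753°.
a = sin²(Δφ/2) + cos φ₁ · cos φ₂ · sin²(Δλ/2) = 0.054899.
c = 2·atan2(√a, √(1−a)) = 0.47301 rad → d = 6371·c ≈ 3013.54 km.

3014 km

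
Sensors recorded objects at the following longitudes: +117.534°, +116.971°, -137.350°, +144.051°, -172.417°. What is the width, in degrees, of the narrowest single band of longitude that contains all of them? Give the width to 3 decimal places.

Sort the longitudes: -172.417°, -137.350°, +116.971°, +117.534°, +144.051°.
Eastward gaps between consecutive values (wrapping around): 35.067°, 254.321°, 0.563°, 26.517°, 43.532°.
Largest gap = 254.321° ⇒ minimal covering band is its complement: 360° − 254.321° = 105.679°.
Band runs from +116.971° eastward to -137.350°, crossing the antimeridian.

105.679°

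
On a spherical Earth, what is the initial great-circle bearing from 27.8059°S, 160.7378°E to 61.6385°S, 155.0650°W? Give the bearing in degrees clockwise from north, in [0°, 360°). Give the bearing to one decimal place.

Δλ = -155.0650 − 160.7378 = -315.8028°; wrapped into (−180°, 180°]: 44.1972°.
θ = atan2( sin Δλ · cos φ₂ , cos φ₁ · sin φ₂ − sin φ₁ · cos φ₂ · cos Δλ )
  = atan2(0.33116, -0.61949) = 151.872° → normalised to [0°, 360°): 151.872°.

151.9°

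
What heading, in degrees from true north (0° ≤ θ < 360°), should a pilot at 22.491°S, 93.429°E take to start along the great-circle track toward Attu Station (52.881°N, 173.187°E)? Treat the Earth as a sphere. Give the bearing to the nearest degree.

Δλ = 173.187 − 93.429 = 79.758°.
θ = atan2( sin Δλ · cos φ₂ , cos φ₁ · sin φ₂ − sin φ₁ · cos φ₂ · cos Δλ )
  = atan2(0.59386, 0.77778) = 37.363° → normalised to [0°, 360°): 37.363°.

37°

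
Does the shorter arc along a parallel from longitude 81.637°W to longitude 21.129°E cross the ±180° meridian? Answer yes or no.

Signed shortest Δλ = ((21.129 − -81.637 + 180) mod 360) − 180 = 102.766°.
Going east by 102.766° from -81.637° reaches +21.129° without touching 180°.

No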